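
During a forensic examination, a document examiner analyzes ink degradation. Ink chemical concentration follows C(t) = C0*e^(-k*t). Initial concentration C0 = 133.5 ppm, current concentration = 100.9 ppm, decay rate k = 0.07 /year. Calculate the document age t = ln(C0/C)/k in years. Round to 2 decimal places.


Document age estimation:
C0/C = 133.5 / 100.9 = 1.323092
ln(C0/C) = 0.279971
t = 0.279971 / 0.07 = 4.00 years

4.00


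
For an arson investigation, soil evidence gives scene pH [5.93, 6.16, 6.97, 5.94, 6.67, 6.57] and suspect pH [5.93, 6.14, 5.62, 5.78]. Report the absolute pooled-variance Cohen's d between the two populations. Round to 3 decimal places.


Pooled-variance Cohen's d for soil pH comparison:
Scene mean = 38.24 / 6 = 6.373333
Suspect mean = 23.47 / 4 = 5.8675
Scene sample variance s_s^2 = 0.182507
Suspect sample variance s_c^2 = 0.049025
Pooled variance = ((n_s-1)*s_s^2 + (n_c-1)*s_c^2) / (n_s + n_c - 2) = 0.132451
Pooled SD = sqrt(0.132451) = 0.363938
Mean difference = 0.505833
|d| = |0.505833| / 0.363938 = 1.390

1.390


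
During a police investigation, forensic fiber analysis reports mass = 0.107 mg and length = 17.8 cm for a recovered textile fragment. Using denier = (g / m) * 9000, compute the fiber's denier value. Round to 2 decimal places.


Denier calculation:
Mass in grams = 0.107 mg / 1000 = 0.000107 g
Length in meters = 17.8 cm / 100 = 0.178 m
Linear density = mass / length = 0.000107 / 0.178 = 0.00060112 g/m
Denier = (g/m) * 9000 = 0.00060112 * 9000 = 5.41

5.41


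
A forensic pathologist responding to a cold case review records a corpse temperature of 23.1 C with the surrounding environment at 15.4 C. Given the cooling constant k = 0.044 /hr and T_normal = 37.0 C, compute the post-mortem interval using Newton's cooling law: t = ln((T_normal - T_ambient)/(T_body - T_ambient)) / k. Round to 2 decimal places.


Using Newton's law of cooling:
t = ln((T_normal - T_ambient) / (T_body - T_ambient)) / k
T_normal - T_ambient = 21.6
T_body - T_ambient = 7.7
Ratio = 2.805195
ln(ratio) = 1.031473
t = 1.031473 / 0.044 = 23.44 hours

23.44


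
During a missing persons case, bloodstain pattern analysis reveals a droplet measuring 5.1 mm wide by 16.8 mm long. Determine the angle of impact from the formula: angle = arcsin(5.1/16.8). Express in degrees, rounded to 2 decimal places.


Blood spatter impact angle calculation:
width / length = 5.1 / 16.8 = 0.303571
angle = arcsin(0.303571)
angle = 17.67 degrees

17.67


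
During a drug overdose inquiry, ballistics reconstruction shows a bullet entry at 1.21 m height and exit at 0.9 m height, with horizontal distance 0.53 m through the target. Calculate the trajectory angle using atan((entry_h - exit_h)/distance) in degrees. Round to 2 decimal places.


Bullet trajectory angle:
Height difference = 1.21 - 0.9 = 0.31 m
angle = atan(0.31 / 0.53)
angle = atan(0.584906)
angle = 30.32 degrees

30.32


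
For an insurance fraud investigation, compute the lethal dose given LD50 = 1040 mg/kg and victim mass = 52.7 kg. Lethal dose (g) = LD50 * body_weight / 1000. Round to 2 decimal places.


Lethal dose calculation:
Lethal dose = LD50 * body_weight / 1000
= 1040 * 52.7 / 1000
= 54808 / 1000
= 54.81 g

54.81


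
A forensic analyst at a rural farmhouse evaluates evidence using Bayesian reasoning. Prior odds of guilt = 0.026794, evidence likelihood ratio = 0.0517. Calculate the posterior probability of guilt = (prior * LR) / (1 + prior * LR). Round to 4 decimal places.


Bayesian evidence evaluation:
Posterior odds = prior_odds * LR = 0.026794 * 0.0517 = 0.00138525
Posterior probability = posterior_odds / (1 + posterior_odds)
= 0.00138525 / (1 + 0.00138525)
= 0.00138525 / 1.00138525
= 0.0014

0.0014


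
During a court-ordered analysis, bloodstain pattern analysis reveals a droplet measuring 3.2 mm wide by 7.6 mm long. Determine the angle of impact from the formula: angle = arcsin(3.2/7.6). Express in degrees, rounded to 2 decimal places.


Blood spatter impact angle calculation:
width / length = 3.2 / 7.6 = 0.421053
angle = arcsin(0.421053)
angle = 24.90 degrees

24.90


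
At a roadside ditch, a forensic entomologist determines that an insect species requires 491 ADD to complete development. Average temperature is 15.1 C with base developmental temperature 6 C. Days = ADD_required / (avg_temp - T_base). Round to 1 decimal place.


Insect development time:
Effective temperature = avg_temp - T_base = 15.1 - 6 = 9.1 C
Days = ADD / effective_temp = 491 / 9.1 = 54.0 days

54.0


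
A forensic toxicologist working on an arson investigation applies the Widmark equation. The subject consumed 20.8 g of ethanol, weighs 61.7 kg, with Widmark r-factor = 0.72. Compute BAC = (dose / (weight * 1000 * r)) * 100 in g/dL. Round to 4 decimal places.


Applying the Widmark formula:
BAC = (dose_g / (body_wt * 1000 * r)) * 100
Denominator = 61.7 * 1000 * 0.72 = 44424
BAC = (20.8 / 44424) * 100
BAC = 0.0468 g/dL

0.0468


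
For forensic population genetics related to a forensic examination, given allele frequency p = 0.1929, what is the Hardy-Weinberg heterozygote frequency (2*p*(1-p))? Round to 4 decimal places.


Hardy-Weinberg heterozygote frequency:
q = 1 - p = 1 - 0.1929 = 0.8071
2pq = 2 * 0.1929 * 0.8071 = 0.3114

0.3114


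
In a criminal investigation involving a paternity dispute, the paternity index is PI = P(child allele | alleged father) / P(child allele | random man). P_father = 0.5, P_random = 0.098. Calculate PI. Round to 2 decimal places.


Paternity Index calculation:
PI = P(allele|father) / P(allele|random)
PI = 0.5 / 0.098
PI = 5.10

5.10


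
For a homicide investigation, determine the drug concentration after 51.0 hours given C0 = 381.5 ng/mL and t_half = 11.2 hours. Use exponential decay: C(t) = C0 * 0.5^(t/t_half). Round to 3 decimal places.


Drug concentration decay:
Number of half-lives = t / t_half = 51.0 / 11.2 = 4.553571
Decay factor = 0.5^4.553571 = 0.04258322
C(t) = 381.5 * 0.04258322 = 16.245 ng/mL

16.245


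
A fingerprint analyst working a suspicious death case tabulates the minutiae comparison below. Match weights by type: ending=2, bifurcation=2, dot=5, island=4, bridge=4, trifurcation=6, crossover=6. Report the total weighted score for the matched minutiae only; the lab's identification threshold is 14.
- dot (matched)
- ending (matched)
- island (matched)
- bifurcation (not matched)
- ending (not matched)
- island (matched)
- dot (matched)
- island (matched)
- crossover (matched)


Weighted minutiae match score:
  dot: matched, +5 (running total 5)
  ending: matched, +2 (running total 7)
  island: matched, +4 (running total 11)
  bifurcation: not matched, +0
  ending: not matched, +0
  island: matched, +4 (running total 15)
  dot: matched, +5 (running total 20)
  island: matched, +4 (running total 24)
  crossover: matched, +6 (running total 30)
Total score = 30
Threshold = 14; verdict = identification

30


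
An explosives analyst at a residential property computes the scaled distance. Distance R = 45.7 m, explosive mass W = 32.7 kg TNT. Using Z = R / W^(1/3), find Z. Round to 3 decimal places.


Scaled distance calculation:
W^(1/3) = 32.7^(1/3) = 3.197785
Z = R / W^(1/3) = 45.7 / 3.197785
Z = 14.291 m/kg^(1/3)

14.291


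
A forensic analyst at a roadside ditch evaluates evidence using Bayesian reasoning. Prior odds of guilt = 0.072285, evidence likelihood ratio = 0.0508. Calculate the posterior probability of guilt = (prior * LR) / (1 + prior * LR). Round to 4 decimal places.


Bayesian evidence evaluation:
Posterior odds = prior_odds * LR = 0.072285 * 0.0508 = 0.003672078
Posterior probability = posterior_odds / (1 + posterior_odds)
= 0.003672078 / (1 + 0.003672078)
= 0.003672078 / 1.003672078
= 0.0037

0.0037


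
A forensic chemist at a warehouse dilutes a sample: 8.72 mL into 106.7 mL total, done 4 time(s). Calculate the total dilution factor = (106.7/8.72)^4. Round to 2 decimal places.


Dilution factor calculation:
Single dilution = V_total / V_sample = 106.7 / 8.72 ≈ 12.236239
Number of dilutions = 4
Total DF = (106.7 / 8.72)^4 (full precision, rounded at the end) = 22417.74

22417.74


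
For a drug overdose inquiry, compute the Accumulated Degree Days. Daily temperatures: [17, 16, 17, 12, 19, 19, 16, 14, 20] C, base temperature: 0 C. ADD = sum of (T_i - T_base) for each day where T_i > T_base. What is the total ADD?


Computing ADD day by day:
Day 1: max(0, 17 - 0) = 17
Day 2: max(0, 16 - 0) = 16
Day 3: max(0, 17 - 0) = 17
Day 4: max(0, 12 - 0) = 12
Day 5: max(0, 19 - 0) = 19
Day 6: max(0, 19 - 0) = 19
Day 7: max(0, 16 - 0) = 16
Day 8: max(0, 14 - 0) = 14
Day 9: max(0, 20 - 0) = 20
Total ADD = 150

150


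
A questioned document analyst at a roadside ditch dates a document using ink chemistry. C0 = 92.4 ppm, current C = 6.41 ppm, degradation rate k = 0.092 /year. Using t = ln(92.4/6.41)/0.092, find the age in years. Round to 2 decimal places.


Document age estimation:
C0/C = 92.4 / 6.41 = 14.414977
ln(C0/C) = 2.668268
t = 2.668268 / 0.092 = 29.00 years

29.00


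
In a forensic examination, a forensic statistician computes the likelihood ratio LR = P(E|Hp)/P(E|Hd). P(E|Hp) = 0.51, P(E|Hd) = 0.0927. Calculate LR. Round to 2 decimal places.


Likelihood ratio calculation:
LR = P(E|Hp) / P(E|Hd)
LR = 0.51 / 0.0927
LR = 5.50

5.50


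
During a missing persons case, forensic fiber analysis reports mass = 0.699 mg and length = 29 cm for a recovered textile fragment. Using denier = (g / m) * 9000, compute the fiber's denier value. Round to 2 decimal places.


Denier calculation:
Mass in grams = 0.699 mg / 1000 = 0.000699 g
Length in meters = 29 cm / 100 = 0.29 m
Linear density = mass / length = 0.000699 / 0.29 = 0.00241034 g/m
Denier = (g/m) * 9000 = 0.00241034 * 9000 = 21.69

21.69


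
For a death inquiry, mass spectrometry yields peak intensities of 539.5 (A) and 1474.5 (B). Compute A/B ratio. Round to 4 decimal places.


Spectral peak ratio:
Peak A = 539.5 counts
Peak B = 1474.5 counts
Ratio = 539.5 / 1474.5 = 0.3659

0.3659


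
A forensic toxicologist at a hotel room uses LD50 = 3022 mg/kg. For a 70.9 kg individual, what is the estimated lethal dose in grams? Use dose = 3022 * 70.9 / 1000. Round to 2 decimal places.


Lethal dose calculation:
Lethal dose = LD50 * body_weight / 1000
= 3022 * 70.9 / 1000
= 214259.8 / 1000
= 214.26 g

214.26


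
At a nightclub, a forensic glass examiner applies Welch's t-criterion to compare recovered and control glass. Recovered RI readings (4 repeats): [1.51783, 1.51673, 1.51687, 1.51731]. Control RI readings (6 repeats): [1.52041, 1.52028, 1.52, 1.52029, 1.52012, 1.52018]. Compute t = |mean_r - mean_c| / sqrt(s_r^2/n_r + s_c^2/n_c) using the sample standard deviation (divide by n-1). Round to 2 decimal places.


Welch's t-criterion for glass RI comparison:
Recovered mean = sum / n_r = 6.06874 / 4 = 1.517185
Control mean = sum / n_c = 9.12128 / 6 = 1.5202133
Recovered sample variance s_r^2 = 2.45967e-07
Control sample variance s_c^2 = 2.08667e-08
Welch SE (unpooled) = sqrt(s_r^2/n_r + s_c^2/n_c) = sqrt(6.14917e-08 + 3.47778e-09) = sqrt(6.49695e-08) = 0.000254891
|mean_r - mean_c| = 0.00302833
t = 0.00302833 / 0.000254891 = 11.88

11.88


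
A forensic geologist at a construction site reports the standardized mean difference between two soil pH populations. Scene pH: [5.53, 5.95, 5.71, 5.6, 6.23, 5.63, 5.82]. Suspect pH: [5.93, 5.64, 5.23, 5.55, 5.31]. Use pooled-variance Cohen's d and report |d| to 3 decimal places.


Pooled-variance Cohen's d for soil pH comparison:
Scene mean = 40.47 / 7 = 5.781429
Suspect mean = 27.66 / 5 = 5.532
Scene sample variance s_s^2 = 0.059214
Suspect sample variance s_c^2 = 0.07772
Pooled variance = ((n_s-1)*s_s^2 + (n_c-1)*s_c^2) / (n_s + n_c - 2) = 0.066617
Pooled SD = sqrt(0.066617) = 0.258103
Mean difference = 0.249429
|d| = |0.249429| / 0.258103 = 0.966

0.966


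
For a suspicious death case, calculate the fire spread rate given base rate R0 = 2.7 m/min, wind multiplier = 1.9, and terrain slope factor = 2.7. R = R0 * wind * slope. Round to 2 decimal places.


Fire spread rate calculation:
R = R0 * wind_factor * slope_factor
= 2.7 * 1.9 * 2.7
= 5.13 * 2.7
= 13.85 m/min

13.85


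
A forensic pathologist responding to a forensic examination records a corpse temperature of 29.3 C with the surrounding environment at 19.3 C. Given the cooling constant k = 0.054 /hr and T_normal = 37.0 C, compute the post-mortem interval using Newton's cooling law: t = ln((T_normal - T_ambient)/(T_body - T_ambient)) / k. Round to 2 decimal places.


Using Newton's law of cooling:
t = ln((T_normal - T_ambient) / (T_body - T_ambient)) / k
T_normal - T_ambient = 17.7
T_body - T_ambient = 10.0
Ratio = 1.77
ln(ratio) = 0.57098
t = 0.57098 / 0.054 = 10.57 hours

10.57


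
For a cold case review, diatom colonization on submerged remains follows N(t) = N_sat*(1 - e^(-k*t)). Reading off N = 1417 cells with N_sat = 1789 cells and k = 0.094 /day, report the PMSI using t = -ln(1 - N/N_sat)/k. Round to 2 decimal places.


PMSI from diatom colonization curve:
N / N_sat = 1417 / 1789 = 0.792063
1 - N/N_sat = 0.207937
ln(1 - N/N_sat) = -1.57052
t = -ln(1 - N/N_sat) / k = -(-1.57052) / 0.094 = 16.71 days

16.71


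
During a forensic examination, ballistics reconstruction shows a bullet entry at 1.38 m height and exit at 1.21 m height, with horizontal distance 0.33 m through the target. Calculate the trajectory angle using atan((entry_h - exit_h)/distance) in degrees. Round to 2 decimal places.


Bullet trajectory angle:
Height difference = 1.38 - 1.21 = 0.17 m
angle = atan(0.17 / 0.33)
angle = atan(0.515152)
angle = 27.26 degrees

27.26


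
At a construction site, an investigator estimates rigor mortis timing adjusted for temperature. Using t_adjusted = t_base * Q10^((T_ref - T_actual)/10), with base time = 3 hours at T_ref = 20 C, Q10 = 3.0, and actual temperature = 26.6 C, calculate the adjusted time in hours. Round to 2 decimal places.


Rigor mortis time adjustment:
Exponent = (T_ref - T_actual) / 10 = (20 - 26.6) / 10 = -0.66
Q10 factor = 3.0^-0.66 = 0.48428
t_adjusted = 3 * 0.48428 = 1.45 hours

1.45


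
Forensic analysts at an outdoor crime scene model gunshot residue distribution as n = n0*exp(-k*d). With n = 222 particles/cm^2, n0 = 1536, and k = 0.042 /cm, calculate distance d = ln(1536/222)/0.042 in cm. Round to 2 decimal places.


GSR distance calculation:
n0/n = 1536 / 222 = 6.918919
ln(n0/n) = 1.93426
d = 1.93426 / 0.042 = 46.05 cm

46.05


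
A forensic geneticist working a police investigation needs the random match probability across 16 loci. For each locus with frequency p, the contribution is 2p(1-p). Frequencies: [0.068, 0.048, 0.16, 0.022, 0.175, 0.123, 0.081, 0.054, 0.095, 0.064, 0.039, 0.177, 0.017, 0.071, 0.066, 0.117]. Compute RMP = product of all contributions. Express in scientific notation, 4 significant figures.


Computing RMP for 16 loci:
Locus 1: 2 * 0.068 * 0.932 = 0.126752
Locus 2: 2 * 0.048 * 0.952 = 0.091392
Locus 3: 2 * 0.16 * 0.84 = 0.2688
Locus 4: 2 * 0.022 * 0.978 = 0.043032
Locus 5: 2 * 0.175 * 0.825 = 0.28875
Locus 6: 2 * 0.123 * 0.877 = 0.215742
Locus 7: 2 * 0.081 * 0.919 = 0.148878
Locus 8: 2 * 0.054 * 0.946 = 0.102168
Locus 9: 2 * 0.095 * 0.905 = 0.17195
Locus 10: 2 * 0.064 * 0.936 = 0.119808
Locus 11: 2 * 0.039 * 0.961 = 0.074958
Locus 12: 2 * 0.177 * 0.823 = 0.291342
Locus 13: 2 * 0.017 * 0.983 = 0.033422
Locus 14: 2 * 0.071 * 0.929 = 0.131918
Locus 15: 2 * 0.066 * 0.934 = 0.123288
Locus 16: 2 * 0.117 * 0.883 = 0.206622
RMP = 6.415e-15

6.415e-15


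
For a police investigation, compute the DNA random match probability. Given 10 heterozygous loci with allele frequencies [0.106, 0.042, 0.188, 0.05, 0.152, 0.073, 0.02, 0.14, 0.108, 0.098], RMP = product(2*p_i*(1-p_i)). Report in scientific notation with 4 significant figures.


Computing RMP for 10 loci:
Locus 1: 2 * 0.106 * 0.894 = 0.189528
Locus 2: 2 * 0.042 * 0.958 = 0.080472
Locus 3: 2 * 0.188 * 0.812 = 0.305312
Locus 4: 2 * 0.05 * 0.95 = 0.095
Locus 5: 2 * 0.152 * 0.848 = 0.257792
Locus 6: 2 * 0.073 * 0.927 = 0.135342
Locus 7: 2 * 0.02 * 0.98 = 0.0392
Locus 8: 2 * 0.14 * 0.86 = 0.2408
Locus 9: 2 * 0.108 * 0.892 = 0.192672
Locus 10: 2 * 0.098 * 0.902 = 0.176792
RMP = 4.963e-09

4.963e-09


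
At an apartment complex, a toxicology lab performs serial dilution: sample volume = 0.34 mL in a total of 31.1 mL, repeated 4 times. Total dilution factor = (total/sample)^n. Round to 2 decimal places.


Dilution factor calculation:
Single dilution = V_total / V_sample = 31.1 / 0.34 ≈ 91.470588
Number of dilutions = 4
Total DF = (31.1 / 0.34)^4 (full precision, rounded at the end) = 70004488.70

70004488.70


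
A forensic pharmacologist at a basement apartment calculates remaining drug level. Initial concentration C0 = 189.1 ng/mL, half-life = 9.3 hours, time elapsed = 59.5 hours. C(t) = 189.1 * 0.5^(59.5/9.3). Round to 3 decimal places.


Drug concentration decay:
Number of half-lives = t / t_half = 59.5 / 9.3 = 6.397849
Decay factor = 0.5^6.397849 = 0.0118592
C(t) = 189.1 * 0.0118592 = 2.243 ng/mL

2.243


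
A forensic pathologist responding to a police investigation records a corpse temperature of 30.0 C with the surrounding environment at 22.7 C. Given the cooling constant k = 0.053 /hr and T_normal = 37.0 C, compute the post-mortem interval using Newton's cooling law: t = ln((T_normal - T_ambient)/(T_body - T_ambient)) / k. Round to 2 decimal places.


Using Newton's law of cooling:
t = ln((T_normal - T_ambient) / (T_body - T_ambient)) / k
T_normal - T_ambient = 14.3
T_body - T_ambient = 7.3
Ratio = 1.958904
ln(ratio) = 0.672385
t = 0.672385 / 0.053 = 12.69 hours

12.69


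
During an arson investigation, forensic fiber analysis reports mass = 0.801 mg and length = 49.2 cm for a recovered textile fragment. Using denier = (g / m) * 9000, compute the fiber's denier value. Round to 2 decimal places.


Denier calculation:
Mass in grams = 0.801 mg / 1000 = 0.000801 g
Length in meters = 49.2 cm / 100 = 0.492 m
Linear density = mass / length = 0.000801 / 0.492 = 0.00162805 g/m
Denier = (g/m) * 9000 = 0.00162805 * 9000 = 14.65

14.65


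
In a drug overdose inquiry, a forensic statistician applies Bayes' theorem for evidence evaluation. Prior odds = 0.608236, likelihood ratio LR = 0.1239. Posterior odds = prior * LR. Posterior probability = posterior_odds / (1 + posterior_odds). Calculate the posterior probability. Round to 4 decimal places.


Bayesian evidence evaluation:
Posterior odds = prior_odds * LR = 0.608236 * 0.1239 = 0.07536044
Posterior probability = posterior_odds / (1 + posterior_odds)
= 0.07536044 / (1 + 0.07536044)
= 0.07536044 / 1.07536044
= 0.0701

0.0701


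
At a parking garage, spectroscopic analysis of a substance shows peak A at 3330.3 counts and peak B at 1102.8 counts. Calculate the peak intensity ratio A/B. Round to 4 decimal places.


Spectral peak ratio:
Peak A = 3330.3 counts
Peak B = 1102.8 counts
Ratio = 3330.3 / 1102.8 = 3.0199

3.0199


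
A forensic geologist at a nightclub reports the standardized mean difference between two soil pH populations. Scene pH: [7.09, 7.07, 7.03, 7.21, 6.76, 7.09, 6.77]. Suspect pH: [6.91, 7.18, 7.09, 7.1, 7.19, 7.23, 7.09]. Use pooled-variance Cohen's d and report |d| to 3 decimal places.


Pooled-variance Cohen's d for soil pH comparison:
Scene mean = 49.02 / 7 = 7.002857
Suspect mean = 49.79 / 7 = 7.112857
Scene sample variance s_s^2 = 0.029424
Suspect sample variance s_c^2 = 0.01109
Pooled variance = ((n_s-1)*s_s^2 + (n_c-1)*s_c^2) / (n_s + n_c - 2) = 0.020257
Pooled SD = sqrt(0.020257) = 0.142327
Mean difference = -0.11
|d| = |-0.11| / 0.142327 = 0.773

0.773


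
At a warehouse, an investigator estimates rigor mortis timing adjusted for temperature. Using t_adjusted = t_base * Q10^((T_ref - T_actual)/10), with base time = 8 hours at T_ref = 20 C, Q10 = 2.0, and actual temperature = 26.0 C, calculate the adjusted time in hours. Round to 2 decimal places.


Rigor mortis time adjustment:
Exponent = (T_ref - T_actual) / 10 = (20 - 26.0) / 10 = -0.6
Q10 factor = 2.0^-0.6 = 0.65975
t_adjusted = 8 * 0.65975 = 5.28 hours

5.28


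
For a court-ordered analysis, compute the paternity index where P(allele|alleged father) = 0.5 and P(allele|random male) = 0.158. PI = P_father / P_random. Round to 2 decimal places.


Paternity Index calculation:
PI = P(allele|father) / P(allele|random)
PI = 0.5 / 0.158
PI = 3.16

3.16


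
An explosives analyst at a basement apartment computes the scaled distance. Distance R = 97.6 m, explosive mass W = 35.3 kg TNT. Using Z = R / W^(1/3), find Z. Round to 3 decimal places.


Scaled distance calculation:
W^(1/3) = 35.3^(1/3) = 3.280386
Z = R / W^(1/3) = 97.6 / 3.280386
Z = 29.753 m/kg^(1/3)

29.753


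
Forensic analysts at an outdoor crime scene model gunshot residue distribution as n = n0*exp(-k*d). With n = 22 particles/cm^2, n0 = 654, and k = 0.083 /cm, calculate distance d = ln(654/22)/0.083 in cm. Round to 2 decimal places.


GSR distance calculation:
n0/n = 654 / 22 = 29.727273
ln(n0/n) = 3.392065
d = 3.392065 / 0.083 = 40.87 cm

40.87


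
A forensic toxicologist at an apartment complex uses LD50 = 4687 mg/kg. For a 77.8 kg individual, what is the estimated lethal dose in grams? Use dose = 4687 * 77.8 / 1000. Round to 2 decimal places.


Lethal dose calculation:
Lethal dose = LD50 * body_weight / 1000
= 4687 * 77.8 / 1000
= 364648.6 / 1000
= 364.65 g

364.65


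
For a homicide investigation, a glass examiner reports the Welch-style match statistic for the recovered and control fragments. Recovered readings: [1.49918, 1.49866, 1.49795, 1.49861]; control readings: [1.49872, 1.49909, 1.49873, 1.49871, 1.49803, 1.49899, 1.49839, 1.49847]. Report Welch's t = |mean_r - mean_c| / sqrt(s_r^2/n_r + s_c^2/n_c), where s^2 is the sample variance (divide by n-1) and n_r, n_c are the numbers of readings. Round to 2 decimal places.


Welch's t-criterion for glass RI comparison:
Recovered mean = sum / n_r = 5.9944 / 4 = 1.4986
Control mean = sum / n_c = 11.98913 / 8 = 1.4986412
Recovered sample variance s_r^2 = 2.542e-07
Control sample variance s_c^2 = 1.15413e-07
Welch SE (unpooled) = sqrt(s_r^2/n_r + s_c^2/n_c) = sqrt(6.355e-08 + 1.44266e-08) = sqrt(7.79766e-08) = 0.000279243
|mean_r - mean_c| = 4.125e-05
t = 4.125e-05 / 0.000279243 = 0.15

0.15


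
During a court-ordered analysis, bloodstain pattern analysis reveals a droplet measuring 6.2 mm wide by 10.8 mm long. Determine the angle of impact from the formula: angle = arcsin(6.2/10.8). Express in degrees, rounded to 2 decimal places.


Blood spatter impact angle calculation:
width / length = 6.2 / 10.8 = 0.574074
angle = arcsin(0.574074)
angle = 35.03 degrees

35.03


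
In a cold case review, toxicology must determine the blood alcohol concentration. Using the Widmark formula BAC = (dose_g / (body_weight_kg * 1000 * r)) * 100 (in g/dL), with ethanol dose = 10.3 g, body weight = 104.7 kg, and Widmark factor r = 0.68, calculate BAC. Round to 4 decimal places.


Applying the Widmark formula:
BAC = (dose_g / (body_wt * 1000 * r)) * 100
Denominator = 104.7 * 1000 * 0.68 = 71196
BAC = (10.3 / 71196) * 100
BAC = 0.0145 g/dL

0.0145


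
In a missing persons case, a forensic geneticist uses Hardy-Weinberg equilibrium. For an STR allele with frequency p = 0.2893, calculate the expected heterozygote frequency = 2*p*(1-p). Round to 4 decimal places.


Hardy-Weinberg heterozygote frequency:
q = 1 - p = 1 - 0.2893 = 0.7107
2pq = 2 * 0.2893 * 0.7107 = 0.4112

0.4112


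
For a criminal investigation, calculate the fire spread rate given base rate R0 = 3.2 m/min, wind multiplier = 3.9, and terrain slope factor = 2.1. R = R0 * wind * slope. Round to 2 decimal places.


Fire spread rate calculation:
R = R0 * wind_factor * slope_factor
= 3.2 * 3.9 * 2.1
= 12.48 * 2.1
= 26.21 m/min

26.21


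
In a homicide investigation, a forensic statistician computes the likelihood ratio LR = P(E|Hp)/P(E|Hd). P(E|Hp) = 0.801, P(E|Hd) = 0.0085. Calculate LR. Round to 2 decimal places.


Likelihood ratio calculation:
LR = P(E|Hp) / P(E|Hd)
LR = 0.801 / 0.0085
LR = 94.24

94.24


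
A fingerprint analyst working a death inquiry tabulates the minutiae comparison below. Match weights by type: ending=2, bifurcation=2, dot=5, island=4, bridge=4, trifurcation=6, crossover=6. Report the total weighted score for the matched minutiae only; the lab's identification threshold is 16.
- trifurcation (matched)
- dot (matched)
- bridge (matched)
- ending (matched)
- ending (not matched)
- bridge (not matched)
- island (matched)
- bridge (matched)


Weighted minutiae match score:
  trifurcation: matched, +6 (running total 6)
  dot: matched, +5 (running total 11)
  bridge: matched, +4 (running total 15)
  ending: matched, +2 (running total 17)
  ending: not matched, +0
  bridge: not matched, +0
  island: matched, +4 (running total 21)
  bridge: matched, +4 (running total 25)
Total score = 25
Threshold = 16; verdict = identification

25


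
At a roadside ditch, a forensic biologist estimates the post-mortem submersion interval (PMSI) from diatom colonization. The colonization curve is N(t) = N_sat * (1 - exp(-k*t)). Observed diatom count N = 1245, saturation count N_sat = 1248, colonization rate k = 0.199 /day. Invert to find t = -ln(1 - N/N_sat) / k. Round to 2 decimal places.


PMSI from diatom colonization curve:
N / N_sat = 1245 / 1248 = 0.997596
1 - N/N_sat = 0.002404
ln(1 - N/N_sat) = -6.030621
t = -ln(1 - N/N_sat) / k = -(-6.030621) / 0.199 = 30.30 days

30.30


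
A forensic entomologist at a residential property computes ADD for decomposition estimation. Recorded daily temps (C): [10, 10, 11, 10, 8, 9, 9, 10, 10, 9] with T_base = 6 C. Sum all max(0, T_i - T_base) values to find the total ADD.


Computing ADD day by day:
Day 1: max(0, 10 - 6) = 4
Day 2: max(0, 10 - 6) = 4
Day 3: max(0, 11 - 6) = 5
Day 4: max(0, 10 - 6) = 4
Day 5: max(0, 8 - 6) = 2
Day 6: max(0, 9 - 6) = 3
Day 7: max(0, 9 - 6) = 3
Day 8: max(0, 10 - 6) = 4
Day 9: max(0, 10 - 6) = 4
Day 10: max(0, 9 - 6) = 3
Total ADD = 36

36


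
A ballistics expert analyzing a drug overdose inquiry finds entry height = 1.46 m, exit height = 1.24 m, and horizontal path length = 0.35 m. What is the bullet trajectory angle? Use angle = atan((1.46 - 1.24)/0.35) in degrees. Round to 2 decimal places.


Bullet trajectory angle:
Height difference = 1.46 - 1.24 = 0.22 m
angle = atan(0.22 / 0.35)
angle = atan(0.628571)
angle = 32.15 degrees

32.15


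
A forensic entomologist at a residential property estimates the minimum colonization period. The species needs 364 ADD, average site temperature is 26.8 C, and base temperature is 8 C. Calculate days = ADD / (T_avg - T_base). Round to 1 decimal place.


Insect development time:
Effective temperature = avg_temp - T_base = 26.8 - 8 = 18.8 C
Days = ADD / effective_temp = 364 / 18.8 = 19.4 days

19.4


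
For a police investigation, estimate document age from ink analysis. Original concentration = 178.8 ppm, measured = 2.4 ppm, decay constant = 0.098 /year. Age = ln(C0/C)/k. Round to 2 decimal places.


Document age estimation:
C0/C = 178.8 / 2.4 = 74.5
ln(C0/C) = 4.310799
t = 4.310799 / 0.098 = 43.99 years

43.99


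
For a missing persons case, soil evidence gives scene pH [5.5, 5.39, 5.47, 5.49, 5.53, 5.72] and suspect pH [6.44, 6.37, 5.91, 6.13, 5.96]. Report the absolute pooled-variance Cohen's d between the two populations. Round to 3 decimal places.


Pooled-variance Cohen's d for soil pH comparison:
Scene mean = 33.1 / 6 = 5.516667
Suspect mean = 30.81 / 5 = 6.162
Scene sample variance s_s^2 = 0.012147
Suspect sample variance s_c^2 = 0.05647
Pooled variance = ((n_s-1)*s_s^2 + (n_c-1)*s_c^2) / (n_s + n_c - 2) = 0.031846
Pooled SD = sqrt(0.031846) = 0.178454
Mean difference = -0.645333
|d| = |-0.645333| / 0.178454 = 3.616

3.616


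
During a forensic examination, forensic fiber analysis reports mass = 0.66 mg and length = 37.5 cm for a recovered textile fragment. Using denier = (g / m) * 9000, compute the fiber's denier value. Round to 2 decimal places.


Denier calculation:
Mass in grams = 0.66 mg / 1000 = 0.00066 g
Length in meters = 37.5 cm / 100 = 0.375 m
Linear density = mass / length = 0.00066 / 0.375 = 0.00176 g/m
Denier = (g/m) * 9000 = 0.00176 * 9000 = 15.84

15.84


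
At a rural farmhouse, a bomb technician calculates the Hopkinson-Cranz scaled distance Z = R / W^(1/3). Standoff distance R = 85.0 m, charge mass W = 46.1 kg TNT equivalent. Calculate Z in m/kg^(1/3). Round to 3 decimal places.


Scaled distance calculation:
W^(1/3) = 46.1^(1/3) = 3.585642
Z = R / W^(1/3) = 85.0 / 3.585642
Z = 23.706 m/kg^(1/3)

23.706


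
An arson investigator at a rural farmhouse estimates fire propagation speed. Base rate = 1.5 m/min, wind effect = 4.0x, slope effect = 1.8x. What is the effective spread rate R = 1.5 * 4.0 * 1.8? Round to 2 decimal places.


Fire spread rate calculation:
R = R0 * wind_factor * slope_factor
= 1.5 * 4.0 * 1.8
= 6 * 1.8
= 10.80 m/min

10.80


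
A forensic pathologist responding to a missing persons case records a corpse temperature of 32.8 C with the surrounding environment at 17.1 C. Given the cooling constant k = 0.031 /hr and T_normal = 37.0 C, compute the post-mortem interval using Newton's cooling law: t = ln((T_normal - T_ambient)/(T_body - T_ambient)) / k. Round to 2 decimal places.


Using Newton's law of cooling:
t = ln((T_normal - T_ambient) / (T_body - T_ambient)) / k
T_normal - T_ambient = 19.9
T_body - T_ambient = 15.7
Ratio = 1.267516
ln(ratio) = 0.237059
t = 0.237059 / 0.031 = 7.65 hours

7.65


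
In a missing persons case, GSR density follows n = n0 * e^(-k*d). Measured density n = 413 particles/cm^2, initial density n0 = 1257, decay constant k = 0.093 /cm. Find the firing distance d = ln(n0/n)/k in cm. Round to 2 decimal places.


GSR distance calculation:
n0/n = 1257 / 413 = 3.043584
ln(n0/n) = 1.113036
d = 1.113036 / 0.093 = 11.97 cm

11.97


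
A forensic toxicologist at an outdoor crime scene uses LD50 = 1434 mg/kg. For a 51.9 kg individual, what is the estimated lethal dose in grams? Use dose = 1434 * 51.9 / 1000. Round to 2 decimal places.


Lethal dose calculation:
Lethal dose = LD50 * body_weight / 1000
= 1434 * 51.9 / 1000
= 74424.6 / 1000
= 74.42 g

74.42


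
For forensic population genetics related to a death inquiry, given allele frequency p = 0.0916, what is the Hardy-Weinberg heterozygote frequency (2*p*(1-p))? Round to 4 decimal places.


Hardy-Weinberg heterozygote frequency:
q = 1 - p = 1 - 0.0916 = 0.9084
2pq = 2 * 0.0916 * 0.9084 = 0.1664

0.1664


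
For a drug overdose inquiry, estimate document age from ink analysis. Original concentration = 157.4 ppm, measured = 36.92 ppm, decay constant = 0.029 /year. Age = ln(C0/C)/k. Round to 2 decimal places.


Document age estimation:
C0/C = 157.4 / 36.92 = 4.263272
ln(C0/C) = 1.450037
t = 1.450037 / 0.029 = 50.00 years

50.00


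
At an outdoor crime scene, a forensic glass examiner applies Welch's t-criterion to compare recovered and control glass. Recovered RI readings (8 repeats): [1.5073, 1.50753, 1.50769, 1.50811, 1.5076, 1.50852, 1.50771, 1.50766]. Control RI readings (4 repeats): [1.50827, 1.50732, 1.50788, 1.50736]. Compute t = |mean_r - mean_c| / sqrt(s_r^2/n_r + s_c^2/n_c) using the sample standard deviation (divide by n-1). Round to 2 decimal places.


Welch's t-criterion for glass RI comparison:
Recovered mean = sum / n_r = 12.06212 / 8 = 1.507765
Control mean = sum / n_c = 6.03083 / 4 = 1.5077075
Recovered sample variance s_r^2 = 1.43914e-07
Control sample variance s_c^2 = 2.05692e-07
Welch SE (unpooled) = sqrt(s_r^2/n_r + s_c^2/n_c) = sqrt(1.79893e-08 + 5.14229e-08) = sqrt(6.94122e-08) = 0.000263462
|mean_r - mean_c| = 5.75e-05
t = 5.75e-05 / 0.000263462 = 0.22

0.22


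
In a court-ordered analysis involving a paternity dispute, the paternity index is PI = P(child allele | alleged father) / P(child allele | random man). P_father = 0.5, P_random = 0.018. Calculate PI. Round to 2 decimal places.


Paternity Index calculation:
PI = P(allele|father) / P(allele|random)
PI = 0.5 / 0.018
PI = 27.78

27.78


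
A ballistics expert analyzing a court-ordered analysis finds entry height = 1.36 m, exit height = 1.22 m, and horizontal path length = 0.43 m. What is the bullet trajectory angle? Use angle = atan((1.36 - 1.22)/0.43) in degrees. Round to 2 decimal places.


Bullet trajectory angle:
Height difference = 1.36 - 1.22 = 0.14 m
angle = atan(0.14 / 0.43)
angle = atan(0.325581)
angle = 18.03 degrees

18.03


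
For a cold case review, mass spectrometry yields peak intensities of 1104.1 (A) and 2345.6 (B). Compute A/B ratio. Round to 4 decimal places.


Spectral peak ratio:
Peak A = 1104.1 counts
Peak B = 2345.6 counts
Ratio = 1104.1 / 2345.6 = 0.4707

0.4707


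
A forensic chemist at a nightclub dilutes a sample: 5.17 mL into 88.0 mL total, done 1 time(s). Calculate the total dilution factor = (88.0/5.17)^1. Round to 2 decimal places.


Dilution factor calculation:
Single dilution = V_total / V_sample = 88.0 / 5.17 ≈ 17.021277
Number of dilutions = 1
Total DF = (88.0 / 5.17)^1 (full precision, rounded at the end) = 17.02

17.02


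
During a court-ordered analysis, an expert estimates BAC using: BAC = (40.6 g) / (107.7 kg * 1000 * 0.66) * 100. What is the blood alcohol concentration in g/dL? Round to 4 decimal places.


Applying the Widmark formula:
BAC = (dose_g / (body_wt * 1000 * r)) * 100
Denominator = 107.7 * 1000 * 0.66 = 71082
BAC = (40.6 / 71082) * 100
BAC = 0.0571 g/dL

0.0571


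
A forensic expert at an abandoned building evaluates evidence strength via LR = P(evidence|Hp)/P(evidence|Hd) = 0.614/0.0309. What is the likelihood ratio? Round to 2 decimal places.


Likelihood ratio calculation:
LR = P(E|Hp) / P(E|Hd)
LR = 0.614 / 0.0309
LR = 19.87

19.87


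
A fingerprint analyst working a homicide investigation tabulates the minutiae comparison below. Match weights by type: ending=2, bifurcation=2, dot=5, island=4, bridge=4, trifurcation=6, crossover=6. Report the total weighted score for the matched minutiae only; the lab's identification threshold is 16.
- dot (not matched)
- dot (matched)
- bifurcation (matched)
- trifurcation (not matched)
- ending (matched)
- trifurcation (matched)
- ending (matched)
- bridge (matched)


Weighted minutiae match score:
  dot: not matched, +0
  dot: matched, +5 (running total 5)
  bifurcation: matched, +2 (running total 7)
  trifurcation: not matched, +0
  ending: matched, +2 (running total 9)
  trifurcation: matched, +6 (running total 15)
  ending: matched, +2 (running total 17)
  bridge: matched, +4 (running total 21)
Total score = 21
Threshold = 16; verdict = identification

21


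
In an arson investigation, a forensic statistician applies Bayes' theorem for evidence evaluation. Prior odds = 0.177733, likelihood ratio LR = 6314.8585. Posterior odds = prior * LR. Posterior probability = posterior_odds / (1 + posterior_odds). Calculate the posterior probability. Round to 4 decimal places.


Bayesian evidence evaluation:
Posterior odds = prior_odds * LR = 0.177733 * 6314.8585 = 1122.359
Posterior probability = posterior_odds / (1 + posterior_odds)
= 1122.359 / (1 + 1122.359)
= 1122.359 / 1123.359
= 0.9991

0.9991


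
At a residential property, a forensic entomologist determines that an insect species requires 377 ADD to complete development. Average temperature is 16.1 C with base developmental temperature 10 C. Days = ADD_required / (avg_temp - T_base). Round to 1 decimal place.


Insect development time:
Effective temperature = avg_temp - T_base = 16.1 - 10 = 6.1 C
Days = ADD / effective_temp = 377 / 6.1 = 61.8 days

61.8


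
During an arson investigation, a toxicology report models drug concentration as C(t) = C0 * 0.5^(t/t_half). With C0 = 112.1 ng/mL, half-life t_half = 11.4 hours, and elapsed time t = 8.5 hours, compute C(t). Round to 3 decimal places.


Drug concentration decay:
Number of half-lives = t / t_half = 8.5 / 11.4 = 0.745614
Decay factor = 0.5^0.745614 = 0.59641399
C(t) = 112.1 * 0.59641399 = 66.858 ng/mL

66.858


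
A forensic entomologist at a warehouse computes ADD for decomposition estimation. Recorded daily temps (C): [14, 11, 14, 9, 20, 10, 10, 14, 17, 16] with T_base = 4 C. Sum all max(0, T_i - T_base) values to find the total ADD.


Computing ADD day by day:
Day 1: max(0, 14 - 4) = 10
Day 2: max(0, 11 - 4) = 7
Day 3: max(0, 14 - 4) = 10
Day 4: max(0, 9 - 4) = 5
Day 5: max(0, 20 - 4) = 16
Day 6: max(0, 10 - 4) = 6
Day 7: max(0, 10 - 4) = 6
Day 8: max(0, 14 - 4) = 10
Day 9: max(0, 17 - 4) = 13
Day 10: max(0, 16 - 4) = 12
Total ADD = 95

95


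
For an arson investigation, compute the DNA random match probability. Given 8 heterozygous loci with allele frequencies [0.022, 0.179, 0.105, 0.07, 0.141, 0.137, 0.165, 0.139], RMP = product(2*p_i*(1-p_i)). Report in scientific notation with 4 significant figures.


Computing RMP for 8 loci:
Locus 1: 2 * 0.022 * 0.978 = 0.043032
Locus 2: 2 * 0.179 * 0.821 = 0.293918
Locus 3: 2 * 0.105 * 0.895 = 0.18795
Locus 4: 2 * 0.07 * 0.93 = 0.1302
Locus 5: 2 * 0.141 * 0.859 = 0.242238
Locus 6: 2 * 0.137 * 0.863 = 0.236462
Locus 7: 2 * 0.165 * 0.835 = 0.27555
Locus 8: 2 * 0.139 * 0.861 = 0.239358
RMP = 1.169e-06

1.169e-06


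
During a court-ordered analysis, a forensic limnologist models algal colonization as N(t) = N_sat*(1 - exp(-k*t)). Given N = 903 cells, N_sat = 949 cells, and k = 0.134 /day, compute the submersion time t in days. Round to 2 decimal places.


PMSI from diatom colonization curve:
N / N_sat = 903 / 949 = 0.951528
1 - N/N_sat = 0.048472
ln(1 - N/N_sat) = -3.026769
t = -ln(1 - N/N_sat) / k = -(-3.026769) / 0.134 = 22.59 days

22.59


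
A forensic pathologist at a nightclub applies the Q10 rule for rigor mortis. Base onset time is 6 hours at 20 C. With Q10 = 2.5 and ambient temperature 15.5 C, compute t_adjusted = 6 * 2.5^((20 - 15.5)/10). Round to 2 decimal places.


Rigor mortis time adjustment:
Exponent = (T_ref - T_actual) / 10 = (20 - 15.5) / 10 = 0.45
Q10 factor = 2.5^0.45 = 1.51033
t_adjusted = 6 * 1.51033 = 9.06 hours

9.06


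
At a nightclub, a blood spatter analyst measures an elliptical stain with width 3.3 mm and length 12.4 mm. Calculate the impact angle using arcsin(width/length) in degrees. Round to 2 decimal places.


Blood spatter impact angle calculation:
width / length = 3.3 / 12.4 = 0.266129
angle = arcsin(0.266129)
angle = 15.43 degrees

15.43


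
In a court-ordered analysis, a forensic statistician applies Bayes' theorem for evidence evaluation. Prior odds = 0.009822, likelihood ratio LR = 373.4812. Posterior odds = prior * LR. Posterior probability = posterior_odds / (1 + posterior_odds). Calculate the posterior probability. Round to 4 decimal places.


Bayesian evidence evaluation:
Posterior odds = prior_odds * LR = 0.009822 * 373.4812 = 3.668332
Posterior probability = posterior_odds / (1 + posterior_odds)
= 3.668332 / (1 + 3.668332)
= 3.668332 / 4.668332
= 0.7858

0.7858


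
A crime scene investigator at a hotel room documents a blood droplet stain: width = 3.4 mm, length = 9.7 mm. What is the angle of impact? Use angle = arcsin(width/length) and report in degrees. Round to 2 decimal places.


Blood spatter impact angle calculation:
width / length = 3.4 / 9.7 = 0.350515
angle = arcsin(0.350515)
angle = 20.52 degrees

20.52


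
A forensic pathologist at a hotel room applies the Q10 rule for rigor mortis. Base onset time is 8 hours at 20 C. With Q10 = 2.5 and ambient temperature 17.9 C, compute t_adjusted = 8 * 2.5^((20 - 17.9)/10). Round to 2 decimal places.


Rigor mortis time adjustment:
Exponent = (T_ref - T_actual) / 10 = (20 - 17.9) / 10 = 0.21
Q10 factor = 2.5^0.21 = 1.21218
t_adjusted = 8 * 1.21218 = 9.70 hours

9.70


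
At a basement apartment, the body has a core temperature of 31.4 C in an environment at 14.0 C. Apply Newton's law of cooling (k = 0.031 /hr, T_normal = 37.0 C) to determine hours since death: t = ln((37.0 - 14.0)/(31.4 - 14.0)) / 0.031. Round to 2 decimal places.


Using Newton's law of cooling:
t = ln((T_normal - T_ambient) / (T_body - T_ambient)) / k
T_normal - T_ambient = 23.0
T_body - T_ambient = 17.4
Ratio = 1.321839
ln(ratio) = 0.279024
t = 0.279024 / 0.031 = 9.00 hours

9.00
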